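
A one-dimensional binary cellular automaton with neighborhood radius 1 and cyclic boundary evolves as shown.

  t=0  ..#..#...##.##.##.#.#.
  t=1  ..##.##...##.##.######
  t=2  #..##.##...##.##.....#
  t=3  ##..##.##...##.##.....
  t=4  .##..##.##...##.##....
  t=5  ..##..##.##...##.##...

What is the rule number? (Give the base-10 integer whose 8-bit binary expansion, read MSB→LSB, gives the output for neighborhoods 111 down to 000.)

  ###|.  b7=0 t=1,i=17
  ##.|#  b6=1 t=0,i=10
  #.#|#  b5=1 t=0,i=11
  #..|#  b4=1 t=0,i=3
  .##|.  b3=0 t=0,i=9
  .#.|#  b2=1 t=0,i=2
  ..#|.  b1=0 t=0,i=1
  ...|.  b0=0 t=0,i=0
  bits 01110100 = 116

116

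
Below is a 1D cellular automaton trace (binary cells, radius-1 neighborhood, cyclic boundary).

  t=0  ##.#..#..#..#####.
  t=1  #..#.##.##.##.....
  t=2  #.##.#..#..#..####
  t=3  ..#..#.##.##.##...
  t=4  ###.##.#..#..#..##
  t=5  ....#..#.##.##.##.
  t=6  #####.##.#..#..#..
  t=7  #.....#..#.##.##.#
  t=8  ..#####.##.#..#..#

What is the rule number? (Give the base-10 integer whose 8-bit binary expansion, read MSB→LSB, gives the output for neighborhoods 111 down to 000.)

  [7] ### => .  t=0,i=13
  [6] ##. => .  t=0,i=1
  [5] #.# => .  t=0,i=2
  [4] #.. => .  t=0,i=4
  [3] .## => #  t=0,i=0
  [2] .#. => #  t=0,i=3
  [1] ..# => #  t=0,i=5
  [0] ... => #  t=1,i=14
  bits 00001111 = 15

15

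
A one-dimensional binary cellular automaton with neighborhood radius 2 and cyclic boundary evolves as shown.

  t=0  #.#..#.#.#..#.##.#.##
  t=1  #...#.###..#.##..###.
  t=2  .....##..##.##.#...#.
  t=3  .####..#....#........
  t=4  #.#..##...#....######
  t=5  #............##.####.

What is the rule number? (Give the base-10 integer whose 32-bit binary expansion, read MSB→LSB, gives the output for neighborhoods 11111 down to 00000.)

2732887051

  #####|#  b31=1 t=4,i=17
  ####.|.  b30=0 t=3,i=3
  ###.#|#  b29=1 t=0,i=0
  ###..|.  b28=0 t=1,i=8
  ##.##|.  b27=0 t=2,i=11
  ##.#.|.  b26=0 t=0,i=1
  ##..#|#  b25=1 t=1,i=9
  ##...|.  b24=0 t=4,i=7
  #.###|#  b23=1 t=0,i=19
  #.##.|#  b22=1 t=0,i=14
  #.#.#|#  b21=1 t=0,i=7
  #.#..|.  b20=0 t=0,i=2
  #..##|.  b19=0 t=1,i=16
  #..#.|#  b18=1 t=0,i=4
  #...#|.  b17=0 t=1,i=2
  #....|.  b16=0 t=2,i=0
  .####|#  b15=1 t=3,i=2
  .###.|.  b14=0 t=0,i=20
  .##.#|.  b13=0 t=0,i=15
  .##..|.  b12=0 t=1,i=14
  .#.##|#  b11=1 t=0,i=13
  .#.#.|#  b10=1 t=0,i=6
  .#..#|.  b9=0 t=0,i=3
  .#...|.  b8=0 t=1,i=1
  ..###|.  b7=0 t=1,i=17
  ..##.|.  b6=0 t=2,i=5
  ..#.#|.  b5=0 t=0,i=5
  ..#..|.  b4=0 t=2,i=19
  ...##|#  b3=1 t=2,i=4
  ...#.|.  b2=0 t=1,i=3
  ....#|#  b1=1 t=2,i=3
  .....|#  b0=1 t=2,i=1
  bits 10100010111001001000110000001011 = 2732887051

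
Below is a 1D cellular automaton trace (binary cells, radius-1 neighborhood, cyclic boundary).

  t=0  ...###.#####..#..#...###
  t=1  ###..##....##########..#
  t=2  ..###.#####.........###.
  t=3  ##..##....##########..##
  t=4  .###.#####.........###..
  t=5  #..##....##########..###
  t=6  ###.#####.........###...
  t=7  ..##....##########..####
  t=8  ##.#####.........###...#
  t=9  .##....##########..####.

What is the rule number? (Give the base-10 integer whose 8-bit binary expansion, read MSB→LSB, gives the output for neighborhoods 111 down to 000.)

  ###|.  b7=0 t=0,i=4
  ##.|#  b6=1 t=0,i=5
  #.#|#  b5=1 t=0,i=6
  #..|#  b4=1 t=0,i=0
  .##|.  b3=0 t=0,i=3
  .#.|#  b2=1 t=0,i=14
  ..#|#  b1=1 t=0,i=2
  ...|#  b0=1 t=0,i=1
  bits 01110111 = 119

119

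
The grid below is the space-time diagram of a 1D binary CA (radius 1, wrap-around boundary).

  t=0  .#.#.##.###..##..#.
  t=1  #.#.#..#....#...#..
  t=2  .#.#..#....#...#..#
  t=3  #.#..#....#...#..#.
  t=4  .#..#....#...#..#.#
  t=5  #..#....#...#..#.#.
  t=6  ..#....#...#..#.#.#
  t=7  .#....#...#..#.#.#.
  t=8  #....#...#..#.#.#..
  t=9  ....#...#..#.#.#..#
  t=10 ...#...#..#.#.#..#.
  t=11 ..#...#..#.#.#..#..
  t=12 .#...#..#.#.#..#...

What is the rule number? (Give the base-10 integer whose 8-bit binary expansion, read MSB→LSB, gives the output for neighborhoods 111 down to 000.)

  nb ###: next=.  (t=0,i=9, bit7=0)
  nb ##.: next=.  (t=0,i=6, bit6=0)
  nb #.#: next=#  (t=0,i=2, bit5=1)
  nb #..: next=.  (t=0,i=11, bit4=0)
  nb .##: next=.  (t=0,i=5, bit3=0)
  nb .#.: next=.  (t=0,i=1, bit2=0)
  nb ..#: next=#  (t=0,i=0, bit1=1)
  nb ...: next=.  (t=1,i=9, bit0=0)
  bits 00100010 = 34

34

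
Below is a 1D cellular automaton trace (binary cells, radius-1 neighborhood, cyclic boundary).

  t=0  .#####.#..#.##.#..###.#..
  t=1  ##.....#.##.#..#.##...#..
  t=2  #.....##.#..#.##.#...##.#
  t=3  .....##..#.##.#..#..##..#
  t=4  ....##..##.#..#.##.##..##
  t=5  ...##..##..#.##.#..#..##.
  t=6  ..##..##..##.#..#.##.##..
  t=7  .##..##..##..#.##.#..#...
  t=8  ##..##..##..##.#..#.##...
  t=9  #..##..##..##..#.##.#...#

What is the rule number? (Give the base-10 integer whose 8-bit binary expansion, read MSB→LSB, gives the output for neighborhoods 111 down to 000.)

14

  [7] ### => .  t=0,i=2
  [6] ##. => .  t=0,i=5
  [5] #.# => .  t=0,i=6
  [4] #.. => .  t=0,i=8
  [3] .## => #  t=0,i=1
  [2] .#. => #  t=0,i=7
  [1] ..# => #  t=0,i=0
  [0] ... => .  t=0,i=24
  bits 00001110 = 14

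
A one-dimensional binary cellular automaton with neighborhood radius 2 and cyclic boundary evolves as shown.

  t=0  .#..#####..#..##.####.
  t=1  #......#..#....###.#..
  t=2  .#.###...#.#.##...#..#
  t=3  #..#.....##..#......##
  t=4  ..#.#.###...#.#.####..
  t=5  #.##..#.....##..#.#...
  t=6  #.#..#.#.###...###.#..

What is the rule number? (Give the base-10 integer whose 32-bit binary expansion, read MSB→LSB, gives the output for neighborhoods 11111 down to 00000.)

1287922987

  #####|.  b31=0 t=0,i=6
  ####.|#  b30=1 t=0,i=7
  ###.#|.  b29=0 t=1,i=17
  ###..|.  b28=0 t=0,i=8
  ##.##|#  b27=1 t=0,i=16
  ##.#.|#  b26=1 t=1,i=18
  ##..#|.  b25=0 t=0,i=9
  ##...|.  b24=0 t=2,i=6
  #.###|#  b23=1 t=0,i=17
  #.##.|#  b22=1 t=2,i=13
  #.#.#|.  b21=0 t=2,i=1
  #.#..|.  b20=0 t=1,i=19
  #..##|.  b19=0 t=0,i=3
  #..#.|#  b18=1 t=0,i=0
  #...#|.  b17=0 t=2,i=7
  #....|.  b16=0 t=1,i=2
  .####|.  b15=0 t=0,i=5
  .###.|.  b14=0 t=1,i=16
  .##.#|#  b13=1 t=0,i=15
  .##..|.  b12=0 t=2,i=14
  .#.##|.  b11=0 t=2,i=2
  .#.#.|#  b10=1 t=2,i=0
  .#..#|.  b9=0 t=0,i=2
  .#...|#  b8=1 t=1,i=1
  ..###|.  b7=0 t=0,i=4
  ..##.|.  b6=0 t=0,i=14
  ..#.#|#  b5=1 t=2,i=9
  ..#..|.  b4=0 t=0,i=1
  ...##|#  b3=1 t=1,i=14
  ...#.|.  b2=0 t=1,i=6
  ....#|#  b1=1 t=1,i=5
  .....|#  b0=1 t=1,i=3
  bits 01001100110001000010010100101011 = 1287922987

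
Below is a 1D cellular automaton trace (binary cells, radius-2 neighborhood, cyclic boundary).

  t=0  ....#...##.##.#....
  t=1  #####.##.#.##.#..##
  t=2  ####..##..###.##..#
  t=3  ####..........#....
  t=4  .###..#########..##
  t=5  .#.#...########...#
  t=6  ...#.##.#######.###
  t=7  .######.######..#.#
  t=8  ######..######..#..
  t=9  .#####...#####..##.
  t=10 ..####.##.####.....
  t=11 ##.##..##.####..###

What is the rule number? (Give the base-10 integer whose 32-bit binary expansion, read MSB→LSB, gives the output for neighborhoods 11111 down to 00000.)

  nb #####: next=#  (t=1,i=0, bit31=1)
  nb ####.: next=#  (t=1,i=3, bit30=1)
  nb ###.#: next=.  (t=1,i=4, bit29=0)
  nb ###..: next=#  (t=2,i=3, bit28=1)
  nb ##.##: next=.  (t=0,i=10, bit27=0)
  nb ##.#.: next=.  (t=0,i=13, bit26=0)
  nb ##..#: next=.  (t=2,i=4, bit25=0)
  nb ##...: next=.  (t=3,i=4, bit24=0)
  nb #.###: next=#  (t=4,i=1, bit23=1)
  nb #.##.: next=#  (t=0,i=11, bit22=1)
  nb #.#.#: next=.  (t=1,i=9, bit21=0)
  nb #.#..: next=#  (t=0,i=14, bit20=1)
  nb #..##: next=.  (t=1,i=16, bit19=0)
  nb #..#.: next=.  (t=7,i=15, bit18=0)
  nb #...#: next=#  (t=0,i=6, bit17=1)
  nb #....: next=.  (t=0,i=16, bit16=0)
  nb .####: next=#  (t=1,i=18, bit15=1)
  nb .###.: next=.  (t=2,i=11, bit14=0)
  nb .##.#: next=#  (t=0,i=9, bit13=1)
  nb .##..: next=.  (t=2,i=7, bit12=0)
  nb .#.##: next=#  (t=1,i=10, bit11=1)
  nb .#.#.: next=.  (t=5,i=0, bit10=0)
  nb .#..#: next=#  (t=1,i=15, bit9=1)
  nb .#...: next=.  (t=0,i=5, bit8=0)
  nb ..###: next=.  (t=1,i=17, bit7=0)
  nb ..##.: next=.  (t=0,i=8, bit6=0)
  nb ..#.#: next=#  (t=5,i=18, bit5=1)
  nb ..#..: next=#  (t=0,i=4, bit4=1)
  nb ...##: next=#  (t=0,i=7, bit3=1)
  nb ...#.: next=#  (t=0,i=3, bit2=1)
  nb ....#: next=#  (t=0,i=2, bit1=1)
  nb .....: next=#  (t=0,i=0, bit0=1)
  bits 11010000110100101010101000111111 = 3503467071

3503467071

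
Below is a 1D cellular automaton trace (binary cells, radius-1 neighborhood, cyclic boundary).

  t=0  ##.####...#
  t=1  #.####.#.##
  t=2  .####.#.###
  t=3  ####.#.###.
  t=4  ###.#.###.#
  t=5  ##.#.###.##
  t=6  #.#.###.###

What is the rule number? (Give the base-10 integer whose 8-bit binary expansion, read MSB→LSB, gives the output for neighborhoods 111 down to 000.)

186

  ###|#  b7=1 t=0,i=0
  ##.|.  b6=0 t=0,i=1
  #.#|#  b5=1 t=0,i=2
  #..|#  b4=1 t=0,i=7
  .##|#  b3=1 t=0,i=3
  .#.|.  b2=0 t=1,i=7
  ..#|#  b1=1 t=0,i=9
  ...|.  b0=0 t=0,i=8
  bits 10111010 = 186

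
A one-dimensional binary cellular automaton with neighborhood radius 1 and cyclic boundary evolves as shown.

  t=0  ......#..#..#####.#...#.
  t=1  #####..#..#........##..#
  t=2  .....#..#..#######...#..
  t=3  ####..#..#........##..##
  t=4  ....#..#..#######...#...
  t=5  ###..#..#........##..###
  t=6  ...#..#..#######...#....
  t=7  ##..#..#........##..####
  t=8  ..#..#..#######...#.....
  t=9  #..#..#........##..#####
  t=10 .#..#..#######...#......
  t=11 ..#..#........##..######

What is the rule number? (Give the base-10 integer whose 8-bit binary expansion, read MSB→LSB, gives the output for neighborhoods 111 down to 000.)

  nb ###: next=.  (t=0,i=13, bit7=0)
  nb ##.: next=.  (t=0,i=16, bit6=0)
  nb #.#: next=.  (t=0,i=17, bit5=0)
  nb #..: next=#  (t=0,i=7, bit4=1)
  nb .##: next=.  (t=0,i=12, bit3=0)
  nb .#.: next=.  (t=0,i=6, bit2=0)
  nb ..#: next=.  (t=0,i=5, bit1=0)
  nb ...: next=#  (t=0,i=0, bit0=1)
  bits 00010001 = 17

17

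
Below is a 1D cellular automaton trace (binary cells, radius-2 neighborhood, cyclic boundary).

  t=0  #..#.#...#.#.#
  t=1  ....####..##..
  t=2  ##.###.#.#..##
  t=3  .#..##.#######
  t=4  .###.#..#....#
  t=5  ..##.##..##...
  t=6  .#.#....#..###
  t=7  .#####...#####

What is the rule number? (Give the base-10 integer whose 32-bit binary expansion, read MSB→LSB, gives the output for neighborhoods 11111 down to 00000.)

  [31] ##### => .  t=3,i=9
  [30] ####. => .  t=1,i=6
  [29] ###.# => #  t=2,i=1
  [28] ###.. => #  t=1,i=7
  [27] ##.## => .  t=2,i=2
  [26] ##.#. => .  t=2,i=6
  [25] ##..# => .  t=0,i=1
  [24] ##... => #  t=1,i=12
  [23] #.### => .  t=2,i=3
  [22] #.##. => .  t=0,i=13
  [21] #.#.# => #  t=0,i=11
  [20] #.#.. => #  t=0,i=5
  [19] #..## => #  t=1,i=9
  [18] #..#. => .  t=0,i=2
  [17] #...# => #  t=0,i=7
  [16] #.... => #  t=1,i=13
  [15] .#### => #  t=1,i=5
  [14] .###. => #  t=2,i=4
  [13] .##.# => #  t=3,i=5
  [12] .##.. => .  t=0,i=0
  [11] .#.## => .  t=0,i=12
  [10] .#.#. => #  t=0,i=4
  [9] .#..# => #  t=2,i=10
  [8] .#... => #  t=0,i=6
  [7] ..### => #  t=1,i=4
  [6] ..##. => .  t=1,i=10
  [5] ..#.# => .  t=0,i=3
  [4] ..#.. => .  t=4,i=8
  [3] ...## => #  t=1,i=3
  [2] ...#. => .  t=0,i=8
  [1] ....# => .  t=1,i=2
  [0] ..... => #  t=1,i=0
  bits 00110001001110111110011110001001 = 826009481

826009481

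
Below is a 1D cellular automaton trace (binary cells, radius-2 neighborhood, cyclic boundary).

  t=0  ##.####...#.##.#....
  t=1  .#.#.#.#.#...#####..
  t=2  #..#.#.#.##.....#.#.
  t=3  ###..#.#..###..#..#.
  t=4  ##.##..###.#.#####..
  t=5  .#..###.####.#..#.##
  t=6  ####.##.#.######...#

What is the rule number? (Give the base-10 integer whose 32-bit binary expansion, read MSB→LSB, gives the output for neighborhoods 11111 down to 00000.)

1740469012

  [31] ##### => .  t=1,i=15
  [30] ####. => #  t=0,i=5
  [29] ###.# => #  t=4,i=9
  [28] ###.. => .  t=0,i=6
  [27] ##.## => .  t=0,i=2
  [26] ##.#. => #  t=0,i=14
  [25] ##..# => #  t=3,i=3
  [24] ##... => #  t=0,i=7
  [23] #.### => #  t=0,i=3
  [22] #.##. => .  t=0,i=12
  [21] #.#.# => #  t=1,i=3
  [20] #.#.. => #  t=0,i=15
  [19] #..## => #  t=3,i=9
  [18] #..#. => #  t=2,i=2
  [17] #...# => .  t=0,i=8
  [16] #.... => #  t=0,i=17
  [15] .#### => .  t=0,i=4
  [14] .###. => #  t=3,i=1
  [13] .##.# => #  t=0,i=1
  [12] .##.. => #  t=2,i=10
  [11] .#.## => .  t=0,i=11
  [10] .#.#. => .  t=1,i=2
  [9] .#..# => #  t=2,i=1
  [8] .#... => #  t=0,i=16
  [7] ..### => .  t=1,i=13
  [6] ..##. => .  t=0,i=0
  [5] ..#.# => .  t=0,i=10
  [4] ..#.. => #  t=3,i=15
  [3] ...## => .  t=0,i=19
  [2] ...#. => #  t=0,i=9
  [1] ....# => .  t=0,i=18
  [0] ..... => .  t=2,i=13
  bits 01100111101111010111001100010100 = 1740469012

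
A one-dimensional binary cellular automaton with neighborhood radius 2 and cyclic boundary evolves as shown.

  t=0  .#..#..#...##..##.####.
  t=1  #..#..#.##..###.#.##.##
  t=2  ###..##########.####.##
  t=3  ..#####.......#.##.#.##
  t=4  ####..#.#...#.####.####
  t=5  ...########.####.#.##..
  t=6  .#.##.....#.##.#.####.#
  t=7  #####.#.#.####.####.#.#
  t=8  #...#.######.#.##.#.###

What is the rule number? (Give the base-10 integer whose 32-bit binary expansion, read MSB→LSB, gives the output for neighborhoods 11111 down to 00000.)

  nb #####: next=.  (t=2,i=0, bit31=0)
  nb ####.: next=.  (t=0,i=20, bit30=0)
  nb ###.#: next=#  (t=1,i=14, bit29=1)
  nb ###..: next=#  (t=0,i=21, bit28=1)
  nb ##.##: next=.  (t=0,i=17, bit27=0)
  nb ##.#.: next=.  (t=1,i=15, bit26=0)
  nb ##..#: next=#  (t=0,i=13, bit25=1)
  nb ##...: next=.  (t=3,i=7, bit24=0)
  nb #.###: next=#  (t=0,i=18, bit23=1)
  nb #.##.: next=#  (t=1,i=8, bit22=1)
  nb #.#.#: next=#  (t=1,i=16, bit21=1)
  nb #.#..: next=#  (t=4,i=8, bit20=1)
  nb #..##: next=#  (t=0,i=14, bit19=1)
  nb #..#.: next=#  (t=0,i=0, bit18=1)
  nb #...#: next=#  (t=0,i=9, bit17=1)
  nb #....: next=#  (t=3,i=8, bit16=1)
  nb .####: next=#  (t=0,i=19, bit15=1)
  nb .###.: next=#  (t=1,i=13, bit14=1)
  nb .##.#: next=#  (t=0,i=16, bit13=1)
  nb .##..: next=#  (t=0,i=12, bit12=1)
  nb .#.##: next=#  (t=1,i=7, bit11=1)
  nb .#.#.: next=#  (t=4,i=7, bit10=1)
  nb .#..#: next=.  (t=0,i=2, bit9=0)
  nb .#...: next=#  (t=0,i=8, bit8=1)
  nb ..###: next=#  (t=1,i=12, bit7=1)
  nb ..##.: next=.  (t=0,i=11, bit6=0)
  nb ..#.#: next=#  (t=1,i=6, bit5=1)
  nb ..#..: next=.  (t=0,i=1, bit4=0)
  nb ...##: next=.  (t=0,i=10, bit3=0)
  nb ...#.: next=.  (t=3,i=13, bit2=0)
  nb ....#: next=#  (t=3,i=12, bit1=1)
  nb .....: next=.  (t=3,i=9, bit0=0)
  bits 00110010111111111111110110100010 = 855637410

855637410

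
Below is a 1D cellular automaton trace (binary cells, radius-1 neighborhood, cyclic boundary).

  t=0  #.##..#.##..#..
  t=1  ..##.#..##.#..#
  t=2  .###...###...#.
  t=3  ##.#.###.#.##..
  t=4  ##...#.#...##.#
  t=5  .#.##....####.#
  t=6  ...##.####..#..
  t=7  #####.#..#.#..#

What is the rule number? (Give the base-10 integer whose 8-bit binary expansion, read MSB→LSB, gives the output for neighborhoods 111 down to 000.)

75

  ###|.  b7=0 t=2,i=2
  ##.|#  b6=1 t=0,i=3
  #.#|.  b5=0 t=0,i=1
  #..|.  b4=0 t=0,i=4
  .##|#  b3=1 t=0,i=2
  .#.|.  b2=0 t=0,i=0
  ..#|#  b1=1 t=0,i=5
  ...|#  b0=1 t=2,i=5
  bits 01001011 = 75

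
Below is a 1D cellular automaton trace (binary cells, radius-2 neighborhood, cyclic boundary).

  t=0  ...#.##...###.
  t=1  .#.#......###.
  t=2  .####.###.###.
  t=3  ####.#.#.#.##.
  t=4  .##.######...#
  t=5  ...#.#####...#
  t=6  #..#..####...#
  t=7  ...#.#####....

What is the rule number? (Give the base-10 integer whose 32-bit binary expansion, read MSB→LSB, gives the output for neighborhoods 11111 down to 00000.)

  [31] ##### => #  t=4,i=6
  [30] ####. => #  t=2,i=3
  [29] ###.# => .  t=2,i=4
  [28] ###.. => #  t=0,i=12
  [27] ##.## => #  t=2,i=5
  [26] ##.#. => #  t=3,i=4
  [25] ##..# => .  t=1,i=13
  [24] ##... => .  t=0,i=7
  [23] #.### => .  t=2,i=6
  [22] #.##. => .  t=0,i=5
  [21] #.#.# => #  t=3,i=5
  [20] #.#.. => #  t=1,i=3
  [19] #..## => #  t=2,i=0
  [18] #..#. => .  t=1,i=0
  [17] #...# => .  t=0,i=8
  [16] #.... => .  t=0,i=0
  [15] .#### => #  t=2,i=2
  [14] .###. => #  t=0,i=11
  [13] .##.# => .  t=3,i=12
  [12] .##.. => .  t=0,i=6
  [11] .#.## => .  t=0,i=4
  [10] .#.#. => #  t=1,i=2
  [9] .#..# => .  t=6,i=4
  [8] .#... => #  t=1,i=4
  [7] ..### => #  t=0,i=10
  [6] ..##. => .  t=6,i=13
  [5] ..#.# => #  t=0,i=3
  [4] ..#.. => #  t=5,i=13
  [3] ...## => .  t=0,i=9
  [2] ...#. => .  t=0,i=2
  [1] ....# => #  t=0,i=1
  [0] ..... => #  t=1,i=6
  bits 11011100001110001100010110110011 = 3694708147

3694708147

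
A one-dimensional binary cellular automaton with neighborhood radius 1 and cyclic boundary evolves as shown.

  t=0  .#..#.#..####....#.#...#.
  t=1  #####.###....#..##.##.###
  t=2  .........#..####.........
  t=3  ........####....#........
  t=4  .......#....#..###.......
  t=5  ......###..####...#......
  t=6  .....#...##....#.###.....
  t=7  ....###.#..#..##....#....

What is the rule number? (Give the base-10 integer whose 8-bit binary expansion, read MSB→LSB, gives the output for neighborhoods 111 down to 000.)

22

  ### -> .   bit 7 = 0  t=0,i=10
  ##. -> .   bit 6 = 0  t=0,i=12
  #.# -> .   bit 5 = 0  t=0,i=5
  #.. -> #   bit 4 = 1  t=0,i=2
  .## -> .   bit 3 = 0  t=0,i=9
  .#. -> #   bit 2 = 1  t=0,i=1
  ..# -> #   bit 1 = 1  t=0,i=0
  ... -> .   bit 0 = 0  t=0,i=14
  bits 00010110 = 22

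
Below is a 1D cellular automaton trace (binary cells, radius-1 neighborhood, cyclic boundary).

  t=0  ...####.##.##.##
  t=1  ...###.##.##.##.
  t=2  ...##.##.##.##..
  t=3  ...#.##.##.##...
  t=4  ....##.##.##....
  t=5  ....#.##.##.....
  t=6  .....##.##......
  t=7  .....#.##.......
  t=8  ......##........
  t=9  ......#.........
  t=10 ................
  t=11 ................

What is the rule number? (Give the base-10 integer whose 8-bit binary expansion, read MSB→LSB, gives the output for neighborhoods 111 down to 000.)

168

  nb ###: next=#  (t=0,i=4, bit7=1)
  nb ##.: next=.  (t=0,i=6, bit6=0)
  nb #.#: next=#  (t=0,i=7, bit5=1)
  nb #..: next=.  (t=0,i=0, bit4=0)
  nb .##: next=#  (t=0,i=3, bit3=1)
  nb .#.: next=.  (t=3,i=3, bit2=0)
  nb ..#: next=.  (t=0,i=2, bit1=0)
  nb ...: next=.  (t=0,i=1, bit0=0)
  bits 10101000 = 168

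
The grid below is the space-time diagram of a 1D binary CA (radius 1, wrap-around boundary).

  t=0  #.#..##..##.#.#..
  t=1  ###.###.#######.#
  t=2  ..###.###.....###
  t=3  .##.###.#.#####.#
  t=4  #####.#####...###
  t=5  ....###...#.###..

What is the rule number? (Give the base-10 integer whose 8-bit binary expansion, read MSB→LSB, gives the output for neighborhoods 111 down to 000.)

  ###|.  b7=0 t=1,i=0
  ##.|#  b6=1 t=0,i=6
  #.#|#  b5=1 t=0,i=1
  #..|.  b4=0 t=0,i=3
  .##|#  b3=1 t=0,i=5
  .#.|#  b2=1 t=0,i=0
  ..#|#  b1=1 t=0,i=4
  ...|#  b0=1 t=2,i=10
  bits 01101111 = 111

111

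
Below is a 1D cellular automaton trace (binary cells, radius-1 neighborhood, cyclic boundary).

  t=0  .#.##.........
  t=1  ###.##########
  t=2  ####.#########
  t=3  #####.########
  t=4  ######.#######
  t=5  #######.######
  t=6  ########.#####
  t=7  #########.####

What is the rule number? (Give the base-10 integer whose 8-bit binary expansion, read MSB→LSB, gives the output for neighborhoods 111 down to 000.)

247

  ###|#  b7=1 t=1,i=0
  ##.|#  b6=1 t=0,i=4
  #.#|#  b5=1 t=0,i=2
  #..|#  b4=1 t=0,i=5
  .##|.  b3=0 t=0,i=3
  .#.|#  b2=1 t=0,i=1
  ..#|#  b1=1 t=0,i=0
  ...|#  b0=1 t=0,i=6
  bits 11110111 = 247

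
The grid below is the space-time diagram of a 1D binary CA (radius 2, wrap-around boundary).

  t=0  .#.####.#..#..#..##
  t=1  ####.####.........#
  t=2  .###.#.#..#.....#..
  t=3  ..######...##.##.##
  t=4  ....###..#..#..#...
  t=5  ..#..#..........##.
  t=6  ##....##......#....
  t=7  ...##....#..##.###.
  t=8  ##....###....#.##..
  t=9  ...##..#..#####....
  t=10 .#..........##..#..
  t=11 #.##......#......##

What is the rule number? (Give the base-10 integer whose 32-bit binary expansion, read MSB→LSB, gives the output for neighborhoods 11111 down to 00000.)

  [31] ##### => #  t=1,i=1
  [30] ####. => #  t=0,i=5
  [29] ###.# => #  t=0,i=6
  [28] ###.. => .  t=1,i=8
  [27] ##.## => .  t=1,i=4
  [26] ##.#. => #  t=0,i=0
  [25] ##..# => .  t=3,i=0
  [24] ##... => .  t=1,i=9
  [23] #.### => #  t=0,i=3
  [22] #.##. => .  t=3,i=14
  [21] #.#.# => #  t=0,i=1
  [20] #.#.. => #  t=0,i=8
  [19] #..## => .  t=0,i=16
  [18] #..#. => .  t=0,i=10
  [17] #...# => #  t=2,i=18
  [16] #.... => #  t=1,i=10
  [15] .#### => .  t=0,i=4
  [14] .###. => #  t=2,i=2
  [13] .##.# => #  t=0,i=18
  [12] .##.. => .  t=3,i=18
  [11] .#.## => #  t=0,i=2
  [10] .#.#. => #  t=2,i=6
  [9] .#..# => .  t=0,i=9
  [8] .#... => #  t=2,i=11
  [7] ..### => .  t=1,i=18
  [6] ..##. => .  t=0,i=17
  [5] ..#.# => #  t=8,i=13
  [4] ..#.. => .  t=0,i=11
  [3] ...## => .  t=1,i=17
  [2] ...#. => #  t=2,i=15
  [1] ....# => #  t=1,i=16
  [0] ..... => .  t=1,i=11
  bits 11100100101100110110110100100110 = 3836964134

3836964134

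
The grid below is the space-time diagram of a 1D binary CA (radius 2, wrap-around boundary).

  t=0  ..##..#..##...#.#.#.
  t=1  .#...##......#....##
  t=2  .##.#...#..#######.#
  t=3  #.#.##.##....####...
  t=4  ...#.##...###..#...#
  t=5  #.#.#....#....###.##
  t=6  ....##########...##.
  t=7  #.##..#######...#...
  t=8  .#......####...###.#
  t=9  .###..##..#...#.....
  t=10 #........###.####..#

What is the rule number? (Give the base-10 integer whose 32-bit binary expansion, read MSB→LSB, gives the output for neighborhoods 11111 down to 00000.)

3365218590

  #####|#  b31=1 t=2,i=13
  ####.|#  b30=1 t=2,i=16
  ###.#|.  b29=0 t=2,i=17
  ###..|.  b28=0 t=3,i=16
  ##.##|#  b27=1 t=3,i=6
  ##.#.|.  b26=0 t=1,i=0
  ##..#|.  b25=0 t=0,i=4
  ##...|.  b24=0 t=0,i=11
  #.###|#  b23=1 t=5,i=18
  #.##.|.  b22=0 t=2,i=1
  #.#.#|.  b21=0 t=0,i=16
  #.#..|#  b20=1 t=0,i=18
  #..##|.  b19=0 t=0,i=8
  #..#.|#  b18=1 t=0,i=5
  #...#|.  b17=0 t=0,i=0
  #....|#  b16=1 t=1,i=8
  .####|.  b15=0 t=2,i=12
  .###.|.  b14=0 t=4,i=11
  .##.#|#  b13=1 t=1,i=19
  .##..|.  b12=0 t=0,i=3
  .#.##|#  b11=1 t=2,i=0
  .#.#.|.  b10=0 t=0,i=15
  .#..#|.  b9=0 t=0,i=7
  .#...|#  b8=1 t=0,i=19
  ..###|.  b7=0 t=2,i=11
  ..##.|.  b6=0 t=0,i=2
  ..#.#|.  b5=0 t=0,i=14
  ..#..|#  b4=1 t=0,i=6
  ...##|#  b3=1 t=0,i=1
  ...#.|#  b2=1 t=0,i=13
  ....#|#  b1=1 t=1,i=11
  .....|.  b0=0 t=1,i=9
  bits 11001000100101010010100100011110 = 3365218590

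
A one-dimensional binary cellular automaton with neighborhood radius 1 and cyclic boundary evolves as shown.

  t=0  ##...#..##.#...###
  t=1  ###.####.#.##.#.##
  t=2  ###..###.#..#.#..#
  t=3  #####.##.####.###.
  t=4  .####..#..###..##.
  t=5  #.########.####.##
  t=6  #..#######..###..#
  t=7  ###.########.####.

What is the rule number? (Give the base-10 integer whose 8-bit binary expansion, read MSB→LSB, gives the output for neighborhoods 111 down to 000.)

  ###|#  b7=1 t=0,i=0
  ##.|#  b6=1 t=0,i=1
  #.#|.  b5=0 t=0,i=10
  #..|#  b4=1 t=0,i=2
  .##|.  b3=0 t=0,i=8
  .#.|#  b2=1 t=0,i=5
  ..#|#  b1=1 t=0,i=4
  ...|.  b0=0 t=0,i=3
  bits 11010110 = 214

214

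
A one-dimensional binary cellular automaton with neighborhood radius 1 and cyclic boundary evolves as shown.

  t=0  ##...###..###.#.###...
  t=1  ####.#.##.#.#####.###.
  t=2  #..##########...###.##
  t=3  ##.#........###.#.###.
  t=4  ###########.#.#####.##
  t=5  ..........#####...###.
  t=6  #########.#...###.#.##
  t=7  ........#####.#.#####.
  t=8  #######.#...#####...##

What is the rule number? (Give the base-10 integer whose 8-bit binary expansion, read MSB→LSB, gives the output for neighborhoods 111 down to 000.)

125

  [7] ### => .  t=0,i=6
  [6] ##. => #  t=0,i=1
  [5] #.# => #  t=0,i=13
  [4] #.. => #  t=0,i=2
  [3] .## => #  t=0,i=0
  [2] .#. => #  t=0,i=14
  [1] ..# => .  t=0,i=4
  [0] ... => #  t=0,i=3
  bits 01111101 = 125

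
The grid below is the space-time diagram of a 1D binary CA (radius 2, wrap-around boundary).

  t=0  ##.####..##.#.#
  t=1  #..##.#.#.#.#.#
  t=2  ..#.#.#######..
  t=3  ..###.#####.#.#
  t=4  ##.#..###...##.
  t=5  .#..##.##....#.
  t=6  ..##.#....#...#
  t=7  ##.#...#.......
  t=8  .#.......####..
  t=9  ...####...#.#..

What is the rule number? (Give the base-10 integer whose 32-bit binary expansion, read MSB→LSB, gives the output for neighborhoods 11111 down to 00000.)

2427053601

  #####|#  b31=1 t=2,i=8
  ####.|.  b30=0 t=0,i=5
  ###.#|.  b29=0 t=0,i=1
  ###..|#  b28=1 t=0,i=6
  ##.##|.  b27=0 t=0,i=2
  ##.#.|.  b26=0 t=0,i=11
  ##..#|.  b25=0 t=0,i=7
  ##...|.  b24=0 t=2,i=13
  #.###|#  b23=1 t=0,i=3
  #.##.|.  b22=0 t=1,i=14
  #.#.#|#  b21=1 t=0,i=12
  #.#..|.  b20=0 t=3,i=14
  #..##|#  b19=1 t=0,i=8
  #..#.|.  b18=0 t=5,i=0
  #...#|.  b17=0 t=4,i=10
  #....|#  b16=1 t=2,i=14
  .####|#  b15=1 t=0,i=4
  .###.|#  b14=1 t=0,i=0
  .##.#|#  b13=1 t=0,i=10
  .##..|.  b12=0 t=1,i=0
  .#.##|.  b11=0 t=0,i=13
  .#.#.|#  b10=1 t=1,i=7
  .#..#|#  b9=1 t=3,i=0
  .#...|.  b8=0 t=6,i=6
  ..###|.  b7=0 t=3,i=2
  ..##.|.  b6=0 t=0,i=9
  ..#.#|#  b5=1 t=2,i=2
  ..#..|.  b4=0 t=5,i=1
  ...##|.  b3=0 t=4,i=11
  ...#.|.  b2=0 t=2,i=1
  ....#|.  b1=0 t=2,i=0
  .....|#  b0=1 t=7,i=10
  bits 10010000101010011110011000100001 = 2427053601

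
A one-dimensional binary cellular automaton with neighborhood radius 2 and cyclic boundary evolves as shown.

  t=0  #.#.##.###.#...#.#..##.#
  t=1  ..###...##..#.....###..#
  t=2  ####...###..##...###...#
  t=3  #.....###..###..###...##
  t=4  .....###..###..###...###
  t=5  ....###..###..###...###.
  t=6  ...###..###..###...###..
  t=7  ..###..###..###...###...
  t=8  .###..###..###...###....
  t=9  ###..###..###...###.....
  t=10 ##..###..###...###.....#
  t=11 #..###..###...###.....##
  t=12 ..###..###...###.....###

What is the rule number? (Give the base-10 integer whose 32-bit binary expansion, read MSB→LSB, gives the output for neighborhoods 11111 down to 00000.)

543742936

  ##### -> .   bit 31 = 0  t=2,i=1
  ####. -> .   bit 30 = 0  t=2,i=2
  ###.# -> #   bit 29 = 1  t=0,i=9
  ###.. -> .   bit 28 = 0  t=1,i=4
  ##.## -> .   bit 27 = 0  t=0,i=6
  ##.#. -> .   bit 26 = 0  t=0,i=1
  ##..# -> .   bit 25 = 0  t=1,i=10
  ##... -> .   bit 24 = 0  t=1,i=5
  #.### -> .   bit 23 = 0  t=0,i=7
  #.##. -> #   bit 22 = 1  t=0,i=4
  #.#.# -> #   bit 21 = 1  t=0,i=2
  #.#.. -> .   bit 20 = 0  t=0,i=11
  #..## -> #   bit 19 = 1  t=0,i=19
  #..#. -> .   bit 18 = 0  t=1,i=11
  #...# -> .   bit 17 = 0  t=0,i=13
  #.... -> .   bit 16 = 0  t=1,i=14
  .#### -> #   bit 15 = 1  t=2,i=0
  .###. -> #   bit 14 = 1  t=0,i=8
  .##.# -> .   bit 13 = 0  t=0,i=0
  .##.. -> #   bit 12 = 1  t=1,i=9
  .#.## -> #   bit 11 = 1  t=0,i=3
  .#.#. -> .   bit 10 = 0  t=0,i=16
  .#..# -> #   bit 9 = 1  t=0,i=18
  .#... -> #   bit 8 = 1  t=0,i=12
  ..### -> #   bit 7 = 1  t=1,i=2
  ..##. -> #   bit 6 = 1  t=0,i=20
  ..#.# -> .   bit 5 = 0  t=0,i=15
  ..#.. -> #   bit 4 = 1  t=1,i=12
  ...## -> #   bit 3 = 1  t=1,i=7
  ...#. -> .   bit 2 = 0  t=0,i=14
  ....# -> .   bit 1 = 0  t=1,i=16
  ..... -> .   bit 0 = 0  t=1,i=15
  bits 00100000011010001101101111011000 = 543742936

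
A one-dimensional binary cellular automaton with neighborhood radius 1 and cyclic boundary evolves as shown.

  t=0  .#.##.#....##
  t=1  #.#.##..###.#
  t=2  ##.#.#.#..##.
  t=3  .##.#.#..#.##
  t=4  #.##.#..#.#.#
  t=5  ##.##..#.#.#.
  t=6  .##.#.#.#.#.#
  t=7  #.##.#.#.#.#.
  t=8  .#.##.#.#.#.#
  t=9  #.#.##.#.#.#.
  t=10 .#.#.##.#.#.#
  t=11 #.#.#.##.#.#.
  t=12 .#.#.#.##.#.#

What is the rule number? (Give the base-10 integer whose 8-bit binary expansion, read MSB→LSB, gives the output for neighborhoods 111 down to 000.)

99

  [7] ### => .  t=1,i=9
  [6] ##. => #  t=0,i=4
  [5] #.# => #  t=0,i=0
  [4] #.. => .  t=0,i=7
  [3] .## => .  t=0,i=3
  [2] .#. => .  t=0,i=1
  [1] ..# => #  t=0,i=10
  [0] ... => #  t=0,i=8
  bits 01100011 = 99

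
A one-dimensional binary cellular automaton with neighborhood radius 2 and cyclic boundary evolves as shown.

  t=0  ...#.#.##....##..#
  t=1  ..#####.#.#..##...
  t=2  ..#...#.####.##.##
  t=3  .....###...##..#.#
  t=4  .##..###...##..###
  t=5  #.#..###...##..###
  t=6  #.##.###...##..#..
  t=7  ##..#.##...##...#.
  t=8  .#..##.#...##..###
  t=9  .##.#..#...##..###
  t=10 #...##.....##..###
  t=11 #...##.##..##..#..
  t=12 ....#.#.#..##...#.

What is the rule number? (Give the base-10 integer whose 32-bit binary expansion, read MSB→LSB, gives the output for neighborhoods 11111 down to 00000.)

  ##### -> .   bit 31 = 0  t=1,i=4
  ####. -> .   bit 30 = 0  t=1,i=5
  ###.# -> #   bit 29 = 1  t=1,i=6
  ###.. -> #   bit 28 = 1  t=3,i=7
  ##.## -> #   bit 27 = 1  t=2,i=12
  ##.#. -> .   bit 26 = 0  t=1,i=7
  ##..# -> .   bit 25 = 0  t=0,i=15
  ##... -> .   bit 24 = 0  t=0,i=9
  #.### -> .   bit 23 = 0  t=2,i=8
  #.##. -> .   bit 22 = 0  t=0,i=7
  #.#.# -> #   bit 21 = 1  t=0,i=5
  #.#.. -> #   bit 20 = 1  t=1,i=10
  #..## -> .   bit 19 = 0  t=1,i=12
  #..#. -> .   bit 18 = 0  t=0,i=16
  #...# -> .   bit 17 = 0  t=0,i=1
  #.... -> #   bit 16 = 1  t=0,i=10
  .#### -> .   bit 15 = 0  t=1,i=3
  .###. -> #   bit 14 = 1  t=3,i=6
  .##.# -> .   bit 13 = 0  t=2,i=14
  .##.. -> #   bit 12 = 1  t=0,i=8
  .#.## -> #   bit 11 = 1  t=0,i=6
  .#.#. -> #   bit 10 = 1  t=0,i=4
  .#..# -> #   bit 9 = 1  t=1,i=11
  .#... -> .   bit 8 = 0  t=0,i=0
  ..### -> #   bit 7 = 1  t=1,i=2
  ..##. -> #   bit 6 = 1  t=0,i=13
  ..#.# -> #   bit 5 = 1  t=0,i=3
  ..#.. -> .   bit 4 = 0  t=0,i=17
  ...## -> .   bit 3 = 0  t=0,i=12
  ...#. -> #   bit 2 = 1  t=0,i=2
  ....# -> .   bit 1 = 0  t=0,i=11
  ..... -> #   bit 0 = 1  t=1,i=17
  bits 00111000001100010101111011100101 = 942759653

942759653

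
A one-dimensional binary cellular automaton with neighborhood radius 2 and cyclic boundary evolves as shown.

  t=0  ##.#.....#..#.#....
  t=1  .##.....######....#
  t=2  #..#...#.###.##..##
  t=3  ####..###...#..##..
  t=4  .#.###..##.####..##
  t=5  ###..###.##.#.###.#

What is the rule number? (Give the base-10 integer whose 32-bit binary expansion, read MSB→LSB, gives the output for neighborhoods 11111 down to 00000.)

  [31] ##### => #  t=1,i=10
  [30] ####. => .  t=1,i=12
  [29] ###.# => .  t=2,i=11
  [28] ###.. => #  t=1,i=13
  [27] ##.## => #  t=2,i=12
  [26] ##.#. => #  t=0,i=2
  [25] ##..# => #  t=2,i=1
  [24] ##... => #  t=1,i=3
  [23] #.### => .  t=2,i=9
  [22] #.##. => .  t=1,i=1
  [21] #.#.# => #  t=4,i=1
  [20] #.#.. => .  t=0,i=3
  [19] #..## => #  t=2,i=16
  [18] #..#. => #  t=0,i=11
  [17] #...# => .  t=2,i=5
  [16] #.... => .  t=0,i=5
  [15] .#### => #  t=1,i=9
  [14] .###. => .  t=2,i=10
  [13] .##.# => #  t=0,i=1
  [12] .##.. => .  t=1,i=2
  [11] .#.## => #  t=1,i=0
  [10] .#.#. => #  t=0,i=13
  [9] .#..# => #  t=0,i=10
  [8] .#... => .  t=0,i=4
  [7] ..### => .  t=1,i=8
  [6] ..##. => .  t=0,i=0
  [5] ..#.# => #  t=0,i=12
  [4] ..#.. => #  t=0,i=9
  [3] ...## => #  t=0,i=18
  [2] ...#. => #  t=0,i=8
  [1] ....# => .  t=0,i=7
  [0] ..... => .  t=0,i=6
  bits 10011111001011001010111000111100 = 2670505532

2670505532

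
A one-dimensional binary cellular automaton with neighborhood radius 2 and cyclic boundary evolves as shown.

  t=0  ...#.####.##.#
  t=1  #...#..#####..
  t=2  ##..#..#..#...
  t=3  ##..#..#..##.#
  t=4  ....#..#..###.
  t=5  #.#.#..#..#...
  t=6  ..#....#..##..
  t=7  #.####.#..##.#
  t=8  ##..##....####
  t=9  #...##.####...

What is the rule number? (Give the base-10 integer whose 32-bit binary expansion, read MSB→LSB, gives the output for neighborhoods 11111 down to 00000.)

  nb #####: next=.  (t=1,i=9, bit31=0)
  nb ####.: next=#  (t=0,i=7, bit30=1)
  nb ###.#: next=#  (t=0,i=8, bit29=1)
  nb ###..: next=.  (t=1,i=11, bit28=0)
  nb ##.##: next=#  (t=0,i=9, bit27=1)
  nb ##.#.: next=.  (t=0,i=12, bit26=0)
  nb ##..#: next=.  (t=1,i=12, bit25=0)
  nb ##...: next=.  (t=4,i=13, bit24=0)
  nb #.###: next=.  (t=0,i=5, bit23=0)
  nb #.##.: next=#  (t=0,i=10, bit22=1)
  nb #.#.#: next=#  (t=5,i=2, bit21=1)
  nb #.#..: next=.  (t=0,i=13, bit20=0)
  nb #..##: next=.  (t=1,i=6, bit19=0)
  nb #..#.: next=.  (t=1,i=13, bit18=0)
  nb #...#: next=.  (t=0,i=1, bit17=0)
  nb #....: next=#  (t=4,i=0, bit16=1)
  nb .####: next=.  (t=0,i=6, bit15=0)
  nb .###.: next=.  (t=3,i=0, bit14=0)
  nb .##.#: next=#  (t=0,i=11, bit13=1)
  nb .##..: next=#  (t=2,i=1, bit12=1)
  nb .#.##: next=#  (t=0,i=4, bit11=1)
  nb .#.#.: next=.  (t=5,i=1, bit10=0)
  nb .#..#: next=.  (t=1,i=5, bit9=0)
  nb .#...: next=#  (t=0,i=0, bit8=1)
  nb ..###: next=#  (t=1,i=7, bit7=1)
  nb ..##.: next=#  (t=2,i=0, bit6=1)
  nb ..#.#: next=.  (t=0,i=3, bit5=0)
  nb ..#..: next=#  (t=1,i=0, bit4=1)
  nb ...##: next=#  (t=2,i=13, bit3=1)
  nb ...#.: next=.  (t=0,i=2, bit2=0)
  nb ....#: next=#  (t=4,i=2, bit1=1)
  nb .....: next=.  (t=4,i=1, bit0=0)
  bits 01101000011000010011100111011010 = 1751202266

1751202266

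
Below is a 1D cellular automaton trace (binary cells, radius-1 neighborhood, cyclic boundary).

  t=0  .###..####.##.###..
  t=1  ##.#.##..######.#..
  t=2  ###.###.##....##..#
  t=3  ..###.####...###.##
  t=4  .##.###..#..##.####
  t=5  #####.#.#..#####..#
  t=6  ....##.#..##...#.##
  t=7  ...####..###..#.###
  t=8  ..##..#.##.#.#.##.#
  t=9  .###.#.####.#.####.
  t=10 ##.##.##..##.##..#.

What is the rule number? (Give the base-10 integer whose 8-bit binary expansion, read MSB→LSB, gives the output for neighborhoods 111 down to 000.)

106

  nb ###: next=.  (t=0,i=2, bit7=0)
  nb ##.: next=#  (t=0,i=3, bit6=1)
  nb #.#: next=#  (t=0,i=10, bit5=1)
  nb #..: next=.  (t=0,i=4, bit4=0)
  nb .##: next=#  (t=0,i=1, bit3=1)
  nb .#.: next=.  (t=1,i=3, bit2=0)
  nb ..#: next=#  (t=0,i=0, bit1=1)
  nb ...: next=.  (t=0,i=18, bit0=0)
  bits 01101010 = 106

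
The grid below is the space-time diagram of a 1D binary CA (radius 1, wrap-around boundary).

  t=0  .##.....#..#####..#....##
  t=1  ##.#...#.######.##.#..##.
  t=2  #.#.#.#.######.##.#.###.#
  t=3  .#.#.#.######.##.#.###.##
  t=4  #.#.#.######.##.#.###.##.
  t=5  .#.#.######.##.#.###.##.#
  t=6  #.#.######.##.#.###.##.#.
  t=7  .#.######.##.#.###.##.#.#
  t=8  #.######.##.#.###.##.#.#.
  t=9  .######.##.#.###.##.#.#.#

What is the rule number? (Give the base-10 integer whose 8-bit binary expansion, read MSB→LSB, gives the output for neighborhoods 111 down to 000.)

186

  ### -> #   bit 7 = 1  t=0,i=12
  ##. -> .   bit 6 = 0  t=0,i=2
  #.# -> #   bit 5 = 1  t=0,i=0
  #.. -> #   bit 4 = 1  t=0,i=3
  .## -> #   bit 3 = 1  t=0,i=1
  .#. -> .   bit 2 = 0  t=0,i=8
  ..# -> #   bit 1 = 1  t=0,i=7
  ... -> .   bit 0 = 0  t=0,i=4
  bits 10111010 = 186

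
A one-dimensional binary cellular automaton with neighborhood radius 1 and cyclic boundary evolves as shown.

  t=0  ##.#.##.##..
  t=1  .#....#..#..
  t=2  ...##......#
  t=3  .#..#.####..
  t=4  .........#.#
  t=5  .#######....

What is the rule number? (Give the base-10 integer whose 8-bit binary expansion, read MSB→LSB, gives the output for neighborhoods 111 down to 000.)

65

  ###|.  b7=0 t=3,i=7
  ##.|#  b6=1 t=0,i=1
  #.#|.  b5=0 t=0,i=2
  #..|.  b4=0 t=0,i=10
  .##|.  b3=0 t=0,i=0
  .#.|.  b2=0 t=0,i=3
  ..#|.  b1=0 t=0,i=11
  ...|#  b0=1 t=1,i=3
  bits 01000001 = 65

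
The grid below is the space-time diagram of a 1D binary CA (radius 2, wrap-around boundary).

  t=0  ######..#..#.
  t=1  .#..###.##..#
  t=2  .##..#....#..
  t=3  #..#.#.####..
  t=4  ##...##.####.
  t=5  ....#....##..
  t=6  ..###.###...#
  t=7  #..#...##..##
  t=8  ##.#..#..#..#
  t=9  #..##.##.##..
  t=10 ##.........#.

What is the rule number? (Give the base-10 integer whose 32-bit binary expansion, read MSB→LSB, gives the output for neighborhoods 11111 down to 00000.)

1378994718

  ##### -> .   bit 31 = 0  t=0,i=2
  ####. -> #   bit 30 = 1  t=0,i=4
  ###.# -> .   bit 29 = 0  t=1,i=6
  ###.. -> #   bit 28 = 1  t=0,i=5
  ##.## -> .   bit 27 = 0  t=1,i=7
  ##.#. -> .   bit 26 = 0  t=8,i=2
  ##..# -> #   bit 25 = 1  t=0,i=6
  ##... -> .   bit 24 = 0  t=4,i=2
  #.### -> .   bit 23 = 0  t=0,i=0
  #.##. -> .   bit 22 = 0  t=1,i=8
  #.#.# -> #   bit 21 = 1  t=3,i=5
  #.#.. -> #   bit 20 = 1  t=1,i=1
  #..## -> .   bit 19 = 0  t=1,i=3
  #..#. -> .   bit 18 = 0  t=0,i=7
  #...# -> .   bit 17 = 0  t=2,i=12
  #.... -> #   bit 16 = 1  t=2,i=7
  .#### -> #   bit 15 = 1  t=0,i=1
  .###. -> #   bit 14 = 1  t=1,i=5
  .##.# -> .   bit 13 = 0  t=4,i=6
  .##.. -> .   bit 12 = 0  t=1,i=9
  .#.## -> #   bit 11 = 1  t=0,i=12
  .#.#. -> .   bit 10 = 0  t=1,i=0
  .#..# -> #   bit 9 = 1  t=0,i=9
  .#... -> .   bit 8 = 0  t=2,i=6
  ..### -> .   bit 7 = 0  t=1,i=4
  ..##. -> .   bit 6 = 0  t=2,i=1
  ..#.# -> .   bit 5 = 0  t=0,i=11
  ..#.. -> #   bit 4 = 1  t=0,i=8
  ...## -> #   bit 3 = 1  t=2,i=0
  ...#. -> #   bit 2 = 1  t=2,i=9
  ....# -> #   bit 1 = 1  t=2,i=8
  ..... -> .   bit 0 = 0  t=5,i=0
  bits 01010010001100011100101000011110 = 1378994718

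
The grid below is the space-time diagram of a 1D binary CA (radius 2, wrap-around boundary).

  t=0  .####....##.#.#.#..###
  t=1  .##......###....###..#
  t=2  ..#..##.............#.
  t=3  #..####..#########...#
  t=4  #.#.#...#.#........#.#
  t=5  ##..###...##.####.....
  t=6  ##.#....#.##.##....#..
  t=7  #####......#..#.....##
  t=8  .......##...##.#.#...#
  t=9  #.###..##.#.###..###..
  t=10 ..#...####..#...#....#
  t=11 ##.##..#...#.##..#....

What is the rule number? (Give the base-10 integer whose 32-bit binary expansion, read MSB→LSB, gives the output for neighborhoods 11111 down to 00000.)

  ##### -> .   bit 31 = 0  t=3,i=11
  ####. -> .   bit 30 = 0  t=0,i=3
  ###.# -> #   bit 29 = 1  t=0,i=21
  ###.. -> .   bit 28 = 0  t=0,i=4
  ##.## -> .   bit 27 = 0  t=0,i=0
  ##.#. -> #   bit 26 = 1  t=0,i=11
  ##..# -> .   bit 25 = 0  t=1,i=19
  ##... -> .   bit 24 = 0  t=0,i=5
  #.### -> #   bit 23 = 1  t=0,i=1
  #.##. -> .   bit 22 = 0  t=1,i=1
  #.#.# -> .   bit 21 = 0  t=0,i=12
  #.#.. -> #   bit 20 = 1  t=0,i=16
  #..## -> #   bit 19 = 1  t=0,i=18
  #..#. -> #   bit 18 = 1  t=1,i=20
  #...# -> #   bit 17 = 1  t=2,i=0
  #.... -> .   bit 16 = 0  t=0,i=6
  .#### -> #   bit 15 = 1  t=0,i=2
  .###. -> .   bit 14 = 0  t=0,i=20
  .##.# -> #   bit 13 = 1  t=0,i=10
  .##.. -> #   bit 12 = 1  t=1,i=2
  .#.## -> .   bit 11 = 0  t=1,i=0
  .#.#. -> .   bit 10 = 0  t=0,i=13
  .#..# -> #   bit 9 = 1  t=0,i=17
  .#... -> #   bit 8 = 1  t=2,i=21
  ..### -> .   bit 7 = 0  t=0,i=19
  ..##. -> #   bit 6 = 1  t=0,i=9
  ..#.# -> .   bit 5 = 0  t=1,i=21
  ..#.. -> .   bit 4 = 0  t=2,i=2
  ...## -> .   bit 3 = 0  t=0,i=8
  ...#. -> .   bit 2 = 0  t=2,i=1
  ....# -> .   bit 1 = 0  t=0,i=7
  ..... -> #   bit 0 = 1  t=1,i=5
  bits 00100100100111101011001101000001 = 614380353

614380353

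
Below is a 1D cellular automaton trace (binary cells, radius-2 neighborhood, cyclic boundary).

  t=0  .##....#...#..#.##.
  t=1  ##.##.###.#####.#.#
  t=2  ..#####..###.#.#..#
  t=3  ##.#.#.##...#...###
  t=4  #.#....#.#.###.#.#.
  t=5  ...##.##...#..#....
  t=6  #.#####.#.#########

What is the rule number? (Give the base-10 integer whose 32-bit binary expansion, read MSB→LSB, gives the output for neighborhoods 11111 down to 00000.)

1338876797

  nb #####: next=.  (t=1,i=12, bit31=0)
  nb ####.: next=#  (t=1,i=13, bit30=1)
  nb ###.#: next=.  (t=1,i=1, bit29=0)
  nb ###..: next=.  (t=2,i=6, bit28=0)
  nb ##.##: next=#  (t=1,i=2, bit27=1)
  nb ##.#.: next=#  (t=1,i=15, bit26=1)
  nb ##..#: next=#  (t=0,i=18, bit25=1)
  nb ##...: next=#  (t=0,i=3, bit24=1)
  nb #.###: next=#  (t=1,i=6, bit23=1)
  nb #.##.: next=#  (t=0,i=16, bit22=1)
  nb #.#.#: next=.  (t=1,i=16, bit21=0)
  nb #.#..: next=.  (t=2,i=15, bit20=0)
  nb #..##: next=#  (t=0,i=0, bit19=1)
  nb #..#.: next=#  (t=0,i=13, bit18=1)
  nb #...#: next=.  (t=0,i=9, bit17=0)
  nb #....: next=#  (t=0,i=4, bit16=1)
  nb .####: next=#  (t=1,i=11, bit15=1)
  nb .###.: next=.  (t=1,i=0, bit14=0)
  nb .##.#: next=#  (t=1,i=4, bit13=1)
  nb .##..: next=.  (t=0,i=2, bit12=0)
  nb .#.##: next=.  (t=0,i=15, bit11=0)
  nb .#.#.: next=.  (t=2,i=14, bit10=0)
  nb .#..#: next=#  (t=0,i=12, bit9=1)
  nb .#...: next=#  (t=0,i=8, bit8=1)
  nb ..###: next=.  (t=2,i=2, bit7=0)
  nb ..##.: next=#  (t=0,i=1, bit6=1)
  nb ..#.#: next=#  (t=0,i=14, bit5=1)
  nb ..#..: next=#  (t=0,i=7, bit4=1)
  nb ...##: next=#  (t=3,i=15, bit3=1)
  nb ...#.: next=#  (t=0,i=6, bit2=1)
  nb ....#: next=.  (t=0,i=5, bit1=0)
  nb .....: next=#  (t=5,i=0, bit0=1)
  bits 01001111110011011010001101111101 = 1338876797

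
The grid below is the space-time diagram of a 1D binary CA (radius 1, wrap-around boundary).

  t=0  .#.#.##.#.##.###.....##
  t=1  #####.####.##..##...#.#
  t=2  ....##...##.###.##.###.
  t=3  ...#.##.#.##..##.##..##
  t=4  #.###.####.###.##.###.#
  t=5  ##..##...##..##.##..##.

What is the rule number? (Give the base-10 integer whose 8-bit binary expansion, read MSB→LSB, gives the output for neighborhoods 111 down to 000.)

  ### -> .   bit 7 = 0  t=0,i=14
  ##. -> #   bit 6 = 1  t=0,i=6
  #.# -> #   bit 5 = 1  t=0,i=0
  #.. -> #   bit 4 = 1  t=0,i=16
  .## -> .   bit 3 = 0  t=0,i=5
  .#. -> #   bit 2 = 1  t=0,i=1
  ..# -> #   bit 1 = 1  t=0,i=20
  ... -> .   bit 0 = 0  t=0,i=17
  bits 01110110 = 118

118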